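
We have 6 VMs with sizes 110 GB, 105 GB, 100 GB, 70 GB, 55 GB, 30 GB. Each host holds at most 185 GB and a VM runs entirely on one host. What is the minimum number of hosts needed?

Total = 110 + 105 + 100 + 70 + 55 + 30 = 470 GB.
Lower bound: ⌈470/185⌉ = 3 hosts.
A packing using 3 hosts:
  host 1: 110 + 70 = 180
  host 2: 105 + 55 = 160
  host 3: 100 + 30 = 130
This matches the lower bound, so 3 is optimal.

3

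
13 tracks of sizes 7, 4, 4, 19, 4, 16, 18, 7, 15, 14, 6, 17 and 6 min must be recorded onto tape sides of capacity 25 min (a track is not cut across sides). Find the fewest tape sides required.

6

Total = 19 + 18 + 17 + 16 + 15 + 14 + 7 + 7 + 6 + 6 + 4 + 4 + 4 = 137 min.
Lower bound: ⌈137/25⌉ = 6 tape sides.
A packing using 6 tape sides:
  side 1: 19 + 6 = 25
  side 2: 18 + 7 = 25
  side 3: 17 + 7 = 24
  side 4: 16 + 6 = 22
  side 5: 15 + 4 + 4 = 23
  side 6: 14 + 4 = 18
This matches the lower bound, so 6 is optimal.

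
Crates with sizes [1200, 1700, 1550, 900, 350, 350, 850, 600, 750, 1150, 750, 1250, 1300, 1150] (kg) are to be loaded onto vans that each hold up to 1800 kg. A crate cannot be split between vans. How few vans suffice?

Total = 1700 + 1550 + 1300 + 1250 + 1200 + 1150 + 1150 + 900 + 850 + 750 + 750 + 600 + 350 + 350 = 13850 kg.
Lower bound: ⌈13850/1800⌉ = 8 vans.
A packing using 9 vans:
  van 1: 1700 = 1700
  van 2: 1550 = 1550
  van 3: 1300 + 350 = 1650
  van 4: 1250 + 350 = 1600
  van 5: 1200 + 600 = 1800
  van 6: 1150 = 1150
  van 7: 1150 = 1150
  van 8: 900 + 850 = 1750
  van 9: 750 + 750 = 1500
No arrangement into 8 vans stays within capacity, so 9 is optimal.

9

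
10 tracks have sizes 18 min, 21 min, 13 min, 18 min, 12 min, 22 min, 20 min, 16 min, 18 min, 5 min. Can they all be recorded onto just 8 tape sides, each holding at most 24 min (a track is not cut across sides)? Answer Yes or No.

Total = 163 min; ⌈163/24⌉ = 7.
8 tracks each exceed half the capacity and cannot share a side, forcing at least 8 tape sides.
The bound of 8 does not rule out 8, but exhaustive search shows no assignment into 8 tape sides of capacity 24 min exists — the minimum is 9.

No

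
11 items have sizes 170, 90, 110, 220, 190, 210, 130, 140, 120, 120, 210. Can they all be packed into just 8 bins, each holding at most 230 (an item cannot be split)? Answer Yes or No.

Total = 1710; ⌈1710/230⌉ = 8.
9 items each exceed half the capacity and cannot share a bin, forcing at least 9 bins.
At least 9 bins are required, but only 8 are allowed.

No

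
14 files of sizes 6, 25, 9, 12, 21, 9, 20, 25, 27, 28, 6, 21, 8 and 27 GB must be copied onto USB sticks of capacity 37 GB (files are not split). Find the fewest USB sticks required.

Total = 28 + 27 + 27 + 25 + 25 + 21 + 21 + 20 + 12 + 9 + 9 + 8 + 6 + 6 = 244 GB.
Lower bound: ⌈244/37⌉ = 7 USB sticks.
Also, 8 files each exceed 37/2 GB, and no two of those can share a USB stick, so at least 8 USB sticks are needed.
A packing using 8 USB sticks:
  USB stick 1: 28 + 9 = 37
  USB stick 2: 27 + 9 = 36
  USB stick 3: 27 + 8 = 35
  USB stick 4: 25 + 12 = 37
  USB stick 5: 25 + 6 + 6 = 37
  USB stick 6: 21 = 21
  USB stick 7: 21 = 21
  USB stick 8: 20 = 20
This matches the lower bound, so 8 is optimal.

8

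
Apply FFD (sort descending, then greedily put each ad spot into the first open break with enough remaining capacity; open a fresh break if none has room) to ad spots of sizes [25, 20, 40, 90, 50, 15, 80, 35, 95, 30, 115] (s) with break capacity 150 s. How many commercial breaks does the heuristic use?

4

Sorted descending: 115, 95, 90, 80, 50, 40, 35, 30, 25, 20, 15.
  115 → break 1 (new)  [load 115/150]
  95 → break 2 (new)  [load 95/150]
  90 → break 3 (new)  [load 90/150]
  80 → break 4 (new)  [load 80/150]
  50 → break 2  [load 145/150]
  40 → break 3  [load 130/150]
  35 → break 1  [load 150/150]
  30 → break 4  [load 110/150]
  25 → break 4  [load 135/150]
  20 → break 3  [load 150/150]
  15 → break 4  [load 150/150]
4 commercial breaks opened.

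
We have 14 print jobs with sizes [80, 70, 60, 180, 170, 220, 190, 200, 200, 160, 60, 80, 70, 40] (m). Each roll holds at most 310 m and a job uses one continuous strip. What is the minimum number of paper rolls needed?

Total = 220 + 200 + 200 + 190 + 180 + 170 + 160 + 80 + 80 + 70 + 70 + 60 + 60 + 40 = 1780 m.
Lower bound: ⌈1780/310⌉ = 6 paper rolls.
Also, 7 print jobs each exceed 155 m, and no two of those can share a roll, so at least 7 paper rolls are needed.
A packing using 7 paper rolls:
  roll 1: 220 + 80 = 300
  roll 2: 200 + 80 = 280
  roll 3: 200 + 70 + 40 = 310
  roll 4: 190 + 70 = 260
  roll 5: 180 + 60 + 60 = 300
  roll 6: 170 = 170
  roll 7: 160 = 160
This matches the lower bound, so 7 is optimal.

7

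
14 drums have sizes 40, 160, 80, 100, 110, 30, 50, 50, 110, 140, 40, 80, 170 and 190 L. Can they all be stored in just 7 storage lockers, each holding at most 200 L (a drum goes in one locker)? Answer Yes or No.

Yes

A valid assignment using 7 storage lockers:
  locker 1: 190 = 190
  locker 2: 170 + 30 = 200
  locker 3: 160 + 40 = 200
  locker 4: 140 + 50 = 190
  locker 5: 110 + 80 = 190
  locker 6: 110 + 80 = 190
  locker 7: 100 + 50 + 40 = 190
Every load is within 200 L, so 7 storage lockers suffice.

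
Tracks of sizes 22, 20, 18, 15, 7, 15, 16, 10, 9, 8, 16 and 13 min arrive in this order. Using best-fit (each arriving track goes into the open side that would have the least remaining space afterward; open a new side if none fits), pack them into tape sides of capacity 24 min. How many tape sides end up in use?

  22 → side 1 (new)  [load 22/24]
  20 → side 2 (new)  [load 20/24]
  18 → side 3 (new)  [load 18/24]
  15 → side 4 (new)  [load 15/24]
  7 → side 4  [load 22/24]
  15 → side 5 (new)  [load 15/24]
  16 → side 6 (new)  [load 16/24]
  10 → side 7 (new)  [load 10/24]
  9 → side 5  [load 24/24]
  8 → side 6  [load 24/24]
  16 → side 8 (new)  [load 16/24]
  13 → side 7  [load 23/24]
8 tape sides opened.

8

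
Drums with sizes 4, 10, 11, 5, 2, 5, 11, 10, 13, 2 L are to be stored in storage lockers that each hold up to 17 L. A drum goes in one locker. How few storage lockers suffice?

Total = 13 + 11 + 11 + 10 + 10 + 5 + 5 + 4 + 2 + 2 = 73 L.
Lower bound: ⌈73/17⌉ = 5 storage lockers.
A packing using 5 storage lockers:
  locker 1: 13 + 4 = 17
  locker 2: 11 + 5 = 16
  locker 3: 11 + 5 = 16
  locker 4: 10 + 2 + 2 = 14
  locker 5: 10 = 10
This matches the lower bound, so 5 is optimal.

5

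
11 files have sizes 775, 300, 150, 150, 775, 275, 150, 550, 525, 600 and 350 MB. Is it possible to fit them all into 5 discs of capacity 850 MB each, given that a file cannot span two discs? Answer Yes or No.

No

Total = 4600 MB; ⌈4600/850⌉ = 6.
At least 6 discs are required, but only 5 are allowed.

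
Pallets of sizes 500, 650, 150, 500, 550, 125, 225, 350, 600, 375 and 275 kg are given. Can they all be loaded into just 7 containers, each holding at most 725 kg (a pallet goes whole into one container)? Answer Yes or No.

Yes

A valid assignment using 7 containers:
  container 1: 650 = 650
  container 2: 600 + 125 = 725
  container 3: 550 + 150 = 700
  container 4: 500 + 225 = 725
  container 5: 500 = 500
  container 6: 375 + 350 = 725
  container 7: 275 = 275
Every load is within 725 kg, so 7 containers suffice.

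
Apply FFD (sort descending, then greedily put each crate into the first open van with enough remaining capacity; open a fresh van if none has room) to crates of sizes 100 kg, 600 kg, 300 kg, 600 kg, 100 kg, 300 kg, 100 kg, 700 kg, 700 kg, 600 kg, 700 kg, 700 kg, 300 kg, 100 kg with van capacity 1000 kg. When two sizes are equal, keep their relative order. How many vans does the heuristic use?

7

Sorted descending: 700, 700, 700, 700, 600, 600, 600, 300, 300, 300, 100, 100, 100, 100.
  700 → van 1 (new)  [load 700/1000]
  700 → van 2 (new)  [load 700/1000]
  700 → van 3 (new)  [load 700/1000]
  700 → van 4 (new)  [load 700/1000]
  600 → van 5 (new)  [load 600/1000]
  600 → van 6 (new)  [load 600/1000]
  600 → van 7 (new)  [load 600/1000]
  300 → van 1  [load 1000/1000]
  300 → van 2  [load 1000/1000]
  300 → van 3  [load 1000/1000]
  100 → van 4  [load 800/1000]
  100 → van 4  [load 900/1000]
  100 → van 4  [load 1000/1000]
  100 → van 5  [load 700/1000]
7 vans opened.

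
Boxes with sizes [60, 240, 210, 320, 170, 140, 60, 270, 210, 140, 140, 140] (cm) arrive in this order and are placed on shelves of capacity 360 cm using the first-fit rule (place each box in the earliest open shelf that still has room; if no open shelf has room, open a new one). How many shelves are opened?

  60 → shelf 1 (new)  [load 60/360]
  240 → shelf 1  [load 300/360]
  210 → shelf 2 (new)  [load 210/360]
  320 → shelf 3 (new)  [load 320/360]
  170 → shelf 4 (new)  [load 170/360]
  140 → shelf 2  [load 350/360]
  60 → shelf 1  [load 360/360]
  270 → shelf 5 (new)  [load 270/360]
  210 → shelf 6 (new)  [load 210/360]
  140 → shelf 4  [load 310/360]
  140 → shelf 6  [load 350/360]
  140 → shelf 7 (new)  [load 140/360]
7 shelves opened.

7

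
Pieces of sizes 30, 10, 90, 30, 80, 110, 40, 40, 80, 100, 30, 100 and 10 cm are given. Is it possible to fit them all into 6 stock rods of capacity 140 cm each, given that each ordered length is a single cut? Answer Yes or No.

Yes

A valid assignment using 6 stock rods:
  stock rod 1: 110 + 30 = 140
  stock rod 2: 100 + 40 = 140
  stock rod 3: 100 + 40 = 140
  stock rod 4: 90 + 30 + 10 + 10 = 140
  stock rod 5: 80 + 30 = 110
  stock rod 6: 80 = 80
Every load is within 140 cm, so 6 stock rods suffice.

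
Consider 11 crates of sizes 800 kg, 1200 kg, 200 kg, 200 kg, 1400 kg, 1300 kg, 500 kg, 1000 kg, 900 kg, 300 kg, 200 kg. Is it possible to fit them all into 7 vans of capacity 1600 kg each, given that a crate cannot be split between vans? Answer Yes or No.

Yes

A valid assignment using 6 vans:
  van 1: 1400 + 200 = 1600
  van 2: 1300 + 300 = 1600
  van 3: 1200 + 200 + 200 = 1600
  van 4: 1000 + 500 = 1500
  van 5: 900 = 900
  van 6: 800 = 800
That uses only 6 ≤ 7, so 7 vans are enough.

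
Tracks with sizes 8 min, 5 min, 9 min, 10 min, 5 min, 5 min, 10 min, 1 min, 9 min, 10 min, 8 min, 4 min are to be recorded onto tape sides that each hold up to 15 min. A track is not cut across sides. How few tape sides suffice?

7

Total = 10 + 10 + 10 + 9 + 9 + 8 + 8 + 5 + 5 + 5 + 4 + 1 = 84 min.
Lower bound: ⌈84/15⌉ = 6 tape sides.
Also, 7 tracks each exceed 15/2 min, and no two of those can share a side, so at least 7 tape sides are needed.
A packing using 7 tape sides:
  side 1: 10 + 5 = 15
  side 2: 10 + 5 = 15
  side 3: 10 + 5 = 15
  side 4: 9 + 4 + 1 = 14
  side 5: 9 = 9
  side 6: 8 = 8
  side 7: 8 = 8
This matches the lower bound, so 7 is optimal.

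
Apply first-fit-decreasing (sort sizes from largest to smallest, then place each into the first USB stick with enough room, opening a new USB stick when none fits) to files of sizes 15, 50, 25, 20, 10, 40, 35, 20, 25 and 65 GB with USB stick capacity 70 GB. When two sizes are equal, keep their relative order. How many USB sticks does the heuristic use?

5

Sorted descending: 65, 50, 40, 35, 25, 25, 20, 20, 15, 10.
  65 → USB stick 1 (new)  [load 65/70]
  50 → USB stick 2 (new)  [load 50/70]
  40 → USB stick 3 (new)  [load 40/70]
  35 → USB stick 4 (new)  [load 35/70]
  25 → USB stick 3  [load 65/70]
  25 → USB stick 4  [load 60/70]
  20 → USB stick 2  [load 70/70]
  20 → USB stick 5 (new)  [load 20/70]
  15 → USB stick 5  [load 35/70]
  10 → USB stick 4  [load 70/70]
5 USB sticks opened.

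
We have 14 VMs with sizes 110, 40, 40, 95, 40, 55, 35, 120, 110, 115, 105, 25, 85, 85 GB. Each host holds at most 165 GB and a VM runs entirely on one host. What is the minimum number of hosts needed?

8

Total = 120 + 115 + 110 + 110 + 105 + 95 + 85 + 85 + 55 + 40 + 40 + 40 + 35 + 25 = 1060 GB.
Lower bound: ⌈1060/165⌉ = 7 hosts.
Also, 8 VMs each exceed 165/2 GB, and no two of those can share a host, so at least 8 hosts are needed.
A packing using 8 hosts:
  host 1: 120 + 40 = 160
  host 2: 115 + 40 = 155
  host 3: 110 + 55 = 165
  host 4: 110 + 40 = 150
  host 5: 105 + 35 + 25 = 165
  host 6: 95 = 95
  host 7: 85 = 85
  host 8: 85 = 85
This matches the lower bound, so 8 is optimal.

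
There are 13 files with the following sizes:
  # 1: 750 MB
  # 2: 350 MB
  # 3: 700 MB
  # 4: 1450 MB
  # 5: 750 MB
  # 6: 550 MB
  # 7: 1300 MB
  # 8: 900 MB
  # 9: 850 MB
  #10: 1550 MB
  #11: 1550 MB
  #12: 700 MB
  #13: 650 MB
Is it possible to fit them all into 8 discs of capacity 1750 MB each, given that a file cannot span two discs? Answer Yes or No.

Yes

A valid assignment using 8 discs:
  disc 1: 1550 = 1550
  disc 2: 1550 = 1550
  disc 3: 1450 = 1450
  disc 4: 1300 + 350 = 1650
  disc 5: 900 + 850 = 1750
  disc 6: 750 + 750 = 1500
  disc 7: 700 + 700 = 1400
  disc 8: 650 + 550 = 1200
Every load is within 1750 MB, so 8 discs suffice.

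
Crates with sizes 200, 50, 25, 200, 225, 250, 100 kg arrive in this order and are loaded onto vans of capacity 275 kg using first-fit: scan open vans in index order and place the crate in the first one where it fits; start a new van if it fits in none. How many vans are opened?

5

  200 → van 1 (new)  [load 200/275]
  50 → van 1  [load 250/275]
  25 → van 1  [load 275/275]
  200 → van 2 (new)  [load 200/275]
  225 → van 3 (new)  [load 225/275]
  250 → van 4 (new)  [load 250/275]
  100 → van 5 (new)  [load 100/275]
5 vans opened.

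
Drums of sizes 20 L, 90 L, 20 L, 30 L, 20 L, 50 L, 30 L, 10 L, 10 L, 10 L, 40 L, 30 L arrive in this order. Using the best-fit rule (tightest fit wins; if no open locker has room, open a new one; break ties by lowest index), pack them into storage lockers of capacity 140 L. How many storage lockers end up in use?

  20 → locker 1 (new)  [load 20/140]
  90 → locker 1  [load 110/140]
  20 → locker 1  [load 130/140]
  30 → locker 2 (new)  [load 30/140]
  20 → locker 2  [load 50/140]
  50 → locker 2  [load 100/140]
  30 → locker 2  [load 130/140]
  10 → locker 1  [load 140/140]
  10 → locker 2  [load 140/140]
  10 → locker 3 (new)  [load 10/140]
  40 → locker 3  [load 50/140]
  30 → locker 3  [load 80/140]
3 storage lockers opened.

3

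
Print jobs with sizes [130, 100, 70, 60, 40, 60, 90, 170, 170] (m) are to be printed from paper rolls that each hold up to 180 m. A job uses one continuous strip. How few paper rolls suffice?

6

Total = 170 + 170 + 130 + 100 + 90 + 70 + 60 + 60 + 40 = 890 m.
Lower bound: ⌈890/180⌉ = 5 paper rolls.
A packing using 6 paper rolls:
  roll 1: 170 = 170
  roll 2: 170 = 170
  roll 3: 130 + 40 = 170
  roll 4: 100 + 70 = 170
  roll 5: 90 + 60 = 150
  roll 6: 60 = 60
No arrangement into 5 paper rolls stays within capacity, so 6 is optimal.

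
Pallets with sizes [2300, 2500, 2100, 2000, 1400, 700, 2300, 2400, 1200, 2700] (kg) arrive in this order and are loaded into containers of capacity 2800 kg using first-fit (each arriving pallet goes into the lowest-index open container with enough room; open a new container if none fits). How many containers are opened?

8

  2300 → container 1 (new)  [load 2300/2800]
  2500 → container 2 (new)  [load 2500/2800]
  2100 → container 3 (new)  [load 2100/2800]
  2000 → container 4 (new)  [load 2000/2800]
  1400 → container 5 (new)  [load 1400/2800]
  700 → container 3  [load 2800/2800]
  2300 → container 6 (new)  [load 2300/2800]
  2400 → container 7 (new)  [load 2400/2800]
  1200 → container 5  [load 2600/2800]
  2700 → container 8 (new)  [load 2700/2800]
8 containers opened.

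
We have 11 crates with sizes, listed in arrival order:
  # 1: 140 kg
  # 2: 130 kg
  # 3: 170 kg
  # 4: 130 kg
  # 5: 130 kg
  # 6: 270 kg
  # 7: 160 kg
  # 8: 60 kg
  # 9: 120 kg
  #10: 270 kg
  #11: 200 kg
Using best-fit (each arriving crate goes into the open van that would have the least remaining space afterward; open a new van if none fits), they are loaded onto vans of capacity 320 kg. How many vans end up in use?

  140 → van 1 (new)  [load 140/320]
  130 → van 1  [load 270/320]
  170 → van 2 (new)  [load 170/320]
  130 → van 2  [load 300/320]
  130 → van 3 (new)  [load 130/320]
  270 → van 4 (new)  [load 270/320]
  160 → van 3  [load 290/320]
  60 → van 5 (new)  [load 60/320]
  120 → van 5  [load 180/320]
  270 → van 6 (new)  [load 270/320]
  200 → van 7 (new)  [load 200/320]
7 vans opened.

7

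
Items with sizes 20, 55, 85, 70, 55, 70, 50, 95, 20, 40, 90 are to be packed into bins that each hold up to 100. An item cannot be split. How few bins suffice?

8

Total = 95 + 90 + 85 + 70 + 70 + 55 + 55 + 50 + 40 + 20 + 20 = 650.
Lower bound: ⌈650/100⌉ = 7 bins.
A packing using 8 bins:
  bin 1: 95 = 95
  bin 2: 90 = 90
  bin 3: 85 = 85
  bin 4: 70 + 20 = 90
  bin 5: 70 + 20 = 90
  bin 6: 55 + 40 = 95
  bin 7: 55 = 55
  bin 8: 50 = 50
No arrangement into 7 bins stays within capacity, so 8 is optimal.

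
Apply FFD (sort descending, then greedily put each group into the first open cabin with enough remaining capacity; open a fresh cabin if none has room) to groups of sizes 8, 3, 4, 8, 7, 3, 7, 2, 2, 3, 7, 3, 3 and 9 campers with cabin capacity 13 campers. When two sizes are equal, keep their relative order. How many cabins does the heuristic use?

Sorted descending: 9, 8, 8, 7, 7, 7, 4, 3, 3, 3, 3, 3, 2, 2.
  9 → cabin 1 (new)  [load 9/13]
  8 → cabin 2 (new)  [load 8/13]
  8 → cabin 3 (new)  [load 8/13]
  7 → cabin 4 (new)  [load 7/13]
  7 → cabin 5 (new)  [load 7/13]
  7 → cabin 6 (new)  [load 7/13]
  4 → cabin 1  [load 13/13]
  3 → cabin 2  [load 11/13]
  3 → cabin 3  [load 11/13]
  3 → cabin 4  [load 10/13]
  3 → cabin 4  [load 13/13]
  3 → cabin 5  [load 10/13]
  2 → cabin 2  [load 13/13]
  2 → cabin 3  [load 13/13]
6 cabins opened.

6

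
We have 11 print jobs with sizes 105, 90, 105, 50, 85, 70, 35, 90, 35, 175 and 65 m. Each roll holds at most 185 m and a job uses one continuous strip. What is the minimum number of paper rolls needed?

Total = 175 + 105 + 105 + 90 + 90 + 85 + 70 + 65 + 50 + 35 + 35 = 905 m.
Lower bound: ⌈905/185⌉ = 5 paper rolls.
A packing using 6 paper rolls:
  roll 1: 175 = 175
  roll 2: 105 + 70 = 175
  roll 3: 105 + 65 = 170
  roll 4: 90 + 90 = 180
  roll 5: 85 + 50 + 35 = 170
  roll 6: 35 = 35
No arrangement into 5 paper rolls stays within capacity, so 6 is optimal.

6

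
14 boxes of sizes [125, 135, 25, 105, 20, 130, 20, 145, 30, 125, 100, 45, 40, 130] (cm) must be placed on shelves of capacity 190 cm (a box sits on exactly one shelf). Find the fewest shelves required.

8

Total = 145 + 135 + 130 + 130 + 125 + 125 + 105 + 100 + 45 + 40 + 30 + 25 + 20 + 20 = 1175 cm.
Lower bound: ⌈1175/190⌉ = 7 shelves.
Also, 8 boxes each exceed 95 cm, and no two of those can share a shelf, so at least 8 shelves are needed.
A packing using 8 shelves:
  shelf 1: 145 + 45 = 190
  shelf 2: 135 + 40 = 175
  shelf 3: 130 + 30 + 25 = 185
  shelf 4: 130 + 20 + 20 = 170
  shelf 5: 125 = 125
  shelf 6: 125 = 125
  shelf 7: 105 = 105
  shelf 8: 100 = 100
This matches the lower bound, so 8 is optimal.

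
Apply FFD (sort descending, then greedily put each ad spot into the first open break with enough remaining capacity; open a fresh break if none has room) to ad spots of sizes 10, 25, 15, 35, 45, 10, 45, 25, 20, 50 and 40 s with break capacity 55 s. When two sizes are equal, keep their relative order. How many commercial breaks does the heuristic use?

Sorted descending: 50, 45, 45, 40, 35, 25, 25, 20, 15, 10, 10.
  50 → break 1 (new)  [load 50/55]
  45 → break 2 (new)  [load 45/55]
  45 → break 3 (new)  [load 45/55]
  40 → break 4 (new)  [load 40/55]
  35 → break 5 (new)  [load 35/55]
  25 → break 6 (new)  [load 25/55]
  25 → break 6  [load 50/55]
  20 → break 5  [load 55/55]
  15 → break 4  [load 55/55]
  10 → break 2  [load 55/55]
  10 → break 3  [load 55/55]
6 commercial breaks opened.

6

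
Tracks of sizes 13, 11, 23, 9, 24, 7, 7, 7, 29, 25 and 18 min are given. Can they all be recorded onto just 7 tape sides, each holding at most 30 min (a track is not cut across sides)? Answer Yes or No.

A valid assignment using 7 tape sides:
  side 1: 29 = 29
  side 2: 25 = 25
  side 3: 24 = 24
  side 4: 23 + 7 = 30
  side 5: 18 + 11 = 29
  side 6: 13 + 9 + 7 = 29
  side 7: 7 = 7
Every load is within 30 min, so 7 tape sides suffice.

Yes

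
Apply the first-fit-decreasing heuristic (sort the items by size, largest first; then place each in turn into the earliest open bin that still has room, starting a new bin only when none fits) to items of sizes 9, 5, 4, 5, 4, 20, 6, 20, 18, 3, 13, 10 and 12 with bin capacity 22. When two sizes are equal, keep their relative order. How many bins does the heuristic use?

Sorted descending: 20, 20, 18, 13, 12, 10, 9, 6, 5, 5, 4, 4, 3.
  20 → bin 1 (new)  [load 20/22]
  20 → bin 2 (new)  [load 20/22]
  18 → bin 3 (new)  [load 18/22]
  13 → bin 4 (new)  [load 13/22]
  12 → bin 5 (new)  [load 12/22]
  10 → bin 5  [load 22/22]
  9 → bin 4  [load 22/22]
  6 → bin 6 (new)  [load 6/22]
  5 → bin 6  [load 11/22]
  5 → bin 6  [load 16/22]
  4 → bin 3  [load 22/22]
  4 → bin 6  [load 20/22]
  3 → bin 7 (new)  [load 3/22]
7 bins opened.

7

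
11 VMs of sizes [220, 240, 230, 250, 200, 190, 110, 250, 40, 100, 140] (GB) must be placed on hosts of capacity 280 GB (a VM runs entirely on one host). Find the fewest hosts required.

Total = 250 + 250 + 240 + 230 + 220 + 200 + 190 + 140 + 110 + 100 + 40 = 1970 GB.
Lower bound: ⌈1970/280⌉ = 8 hosts.
A packing using 9 hosts:
  host 1: 250 = 250
  host 2: 250 = 250
  host 3: 240 + 40 = 280
  host 4: 230 = 230
  host 5: 220 = 220
  host 6: 200 = 200
  host 7: 190 = 190
  host 8: 140 + 110 = 250
  host 9: 100 = 100
No arrangement into 8 hosts stays within capacity, so 9 is optimal.

9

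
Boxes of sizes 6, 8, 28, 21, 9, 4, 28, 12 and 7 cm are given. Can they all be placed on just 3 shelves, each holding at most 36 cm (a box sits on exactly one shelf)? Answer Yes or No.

Total = 123 cm; ⌈123/36⌉ = 4.
At least 4 shelves are required, but only 3 are allowed.

No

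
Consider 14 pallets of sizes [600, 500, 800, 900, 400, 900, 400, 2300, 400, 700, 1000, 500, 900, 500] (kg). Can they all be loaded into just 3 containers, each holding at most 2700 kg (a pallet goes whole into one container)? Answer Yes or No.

No

Total = 10800 kg; ⌈10800/2700⌉ = 4.
At least 4 containers are required, but only 3 are allowed.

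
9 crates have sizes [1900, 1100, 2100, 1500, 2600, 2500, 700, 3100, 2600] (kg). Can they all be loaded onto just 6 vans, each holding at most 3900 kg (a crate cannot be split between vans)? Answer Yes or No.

Yes

A valid assignment using 6 vans:
  van 1: 3100 + 700 = 3800
  van 2: 2600 + 1100 = 3700
  van 3: 2600 = 2600
  van 4: 2500 = 2500
  van 5: 2100 + 1500 = 3600
  van 6: 1900 = 1900
Every load is within 3900 kg, so 6 vans suffice.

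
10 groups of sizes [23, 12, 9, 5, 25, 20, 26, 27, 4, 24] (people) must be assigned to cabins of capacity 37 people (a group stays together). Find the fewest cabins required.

Total = 27 + 26 + 25 + 24 + 23 + 20 + 12 + 9 + 5 + 4 = 175 people.
Lower bound: ⌈175/37⌉ = 5 cabins.
Also, 6 groups each exceed 37/2 people, and no two of those can share a cabin, so at least 6 cabins are needed.
A packing using 6 cabins:
  cabin 1: 27 + 9 = 36
  cabin 2: 26 + 5 + 4 = 35
  cabin 3: 25 + 12 = 37
  cabin 4: 24 = 24
  cabin 5: 23 = 23
  cabin 6: 20 = 20
This matches the lower bound, so 6 is optimal.

6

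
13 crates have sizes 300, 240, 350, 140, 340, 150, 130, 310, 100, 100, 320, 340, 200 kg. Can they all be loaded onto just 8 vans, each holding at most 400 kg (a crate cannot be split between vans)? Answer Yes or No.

Total = 3020 kg; ⌈3020/400⌉ = 8.
The bound of 8 does not rule out 8, but exhaustive search shows no assignment into 8 vans of capacity 400 kg exists — the minimum is 9.

No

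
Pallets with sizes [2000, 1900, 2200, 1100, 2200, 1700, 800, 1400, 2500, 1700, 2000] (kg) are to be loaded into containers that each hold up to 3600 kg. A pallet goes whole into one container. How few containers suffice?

7

Total = 2500 + 2200 + 2200 + 2000 + 2000 + 1900 + 1700 + 1700 + 1400 + 1100 + 800 = 19500 kg.
Lower bound: ⌈19500/3600⌉ = 6 containers.
A packing using 7 containers:
  container 1: 2500 + 1100 = 3600
  container 2: 2200 + 1400 = 3600
  container 3: 2200 + 800 = 3000
  container 4: 2000 = 2000
  container 5: 2000 = 2000
  container 6: 1900 + 1700 = 3600
  container 7: 1700 = 1700
No arrangement into 6 containers stays within capacity, so 7 is optimal.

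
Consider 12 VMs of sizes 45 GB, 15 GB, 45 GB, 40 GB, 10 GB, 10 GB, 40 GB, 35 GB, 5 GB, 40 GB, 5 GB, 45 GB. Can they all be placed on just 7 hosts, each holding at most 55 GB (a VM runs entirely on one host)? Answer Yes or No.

A valid assignment using 7 hosts:
  host 1: 45 + 10 = 55
  host 2: 45 + 10 = 55
  host 3: 45 + 5 + 5 = 55
  host 4: 40 + 15 = 55
  host 5: 40 = 40
  host 6: 40 = 40
  host 7: 35 = 35
Every load is within 55 GB, so 7 hosts suffice.

Yes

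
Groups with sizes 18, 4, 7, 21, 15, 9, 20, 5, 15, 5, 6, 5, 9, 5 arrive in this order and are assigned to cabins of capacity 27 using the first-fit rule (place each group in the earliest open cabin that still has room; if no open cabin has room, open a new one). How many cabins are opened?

  18 → cabin 1 (new)  [load 18/27]
  4 → cabin 1  [load 22/27]
  7 → cabin 2 (new)  [load 7/27]
  21 → cabin 3 (new)  [load 21/27]
  15 → cabin 2  [load 22/27]
  9 → cabin 4 (new)  [load 9/27]
  20 → cabin 5 (new)  [load 20/27]
  5 → cabin 1  [load 27/27]
  15 → cabin 4  [load 24/27]
  5 → cabin 2  [load 27/27]
  6 → cabin 3  [load 27/27]
  5 → cabin 5  [load 25/27]
  9 → cabin 6 (new)  [load 9/27]
  5 → cabin 6  [load 14/27]
6 cabins opened.

6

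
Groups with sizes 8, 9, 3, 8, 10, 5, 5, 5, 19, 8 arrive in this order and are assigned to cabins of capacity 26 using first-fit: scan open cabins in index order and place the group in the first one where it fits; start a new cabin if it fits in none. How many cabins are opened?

  8 → cabin 1 (new)  [load 8/26]
  9 → cabin 1  [load 17/26]
  3 → cabin 1  [load 20/26]
  8 → cabin 2 (new)  [load 8/26]
  10 → cabin 2  [load 18/26]
  5 → cabin 1  [load 25/26]
  5 → cabin 2  [load 23/26]
  5 → cabin 3 (new)  [load 5/26]
  19 → cabin 3  [load 24/26]
  8 → cabin 4 (new)  [load 8/26]
4 cabins opened.

4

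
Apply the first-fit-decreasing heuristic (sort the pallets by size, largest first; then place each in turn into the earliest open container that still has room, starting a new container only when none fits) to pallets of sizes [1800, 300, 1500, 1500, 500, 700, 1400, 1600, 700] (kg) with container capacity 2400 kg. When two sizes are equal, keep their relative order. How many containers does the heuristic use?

5

Sorted descending: 1800, 1600, 1500, 1500, 1400, 700, 700, 500, 300.
  1800 → container 1 (new)  [load 1800/2400]
  1600 → container 2 (new)  [load 1600/2400]
  1500 → container 3 (new)  [load 1500/2400]
  1500 → container 4 (new)  [load 1500/2400]
  1400 → container 5 (new)  [load 1400/2400]
  700 → container 2  [load 2300/2400]
  700 → container 3  [load 2200/2400]
  500 → container 1  [load 2300/2400]
  300 → container 4  [load 1800/2400]
5 containers opened.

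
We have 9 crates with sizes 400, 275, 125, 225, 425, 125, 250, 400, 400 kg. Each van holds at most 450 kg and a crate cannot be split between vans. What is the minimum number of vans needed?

7

Total = 425 + 400 + 400 + 400 + 275 + 250 + 225 + 125 + 125 = 2625 kg.
Lower bound: ⌈2625/450⌉ = 6 vans.
A packing using 7 vans:
  van 1: 425 = 425
  van 2: 400 = 400
  van 3: 400 = 400
  van 4: 400 = 400
  van 5: 275 + 125 = 400
  van 6: 250 + 125 = 375
  van 7: 225 = 225
No arrangement into 6 vans stays within capacity, so 7 is optimal.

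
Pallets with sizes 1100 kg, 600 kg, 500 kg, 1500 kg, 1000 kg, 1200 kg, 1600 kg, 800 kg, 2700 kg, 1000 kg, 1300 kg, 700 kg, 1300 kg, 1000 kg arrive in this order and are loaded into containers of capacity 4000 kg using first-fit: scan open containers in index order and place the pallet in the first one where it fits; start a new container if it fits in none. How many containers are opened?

5

  1100 → container 1 (new)  [load 1100/4000]
  600 → container 1  [load 1700/4000]
  500 → container 1  [load 2200/4000]
  1500 → container 1  [load 3700/4000]
  1000 → container 2 (new)  [load 1000/4000]
  1200 → container 2  [load 2200/4000]
  1600 → container 2  [load 3800/4000]
  800 → container 3 (new)  [load 800/4000]
  2700 → container 3  [load 3500/4000]
  1000 → container 4 (new)  [load 1000/4000]
  1300 → container 4  [load 2300/4000]
  700 → container 4  [load 3000/4000]
  1300 → container 5 (new)  [load 1300/4000]
  1000 → container 4  [load 4000/4000]
5 containers opened.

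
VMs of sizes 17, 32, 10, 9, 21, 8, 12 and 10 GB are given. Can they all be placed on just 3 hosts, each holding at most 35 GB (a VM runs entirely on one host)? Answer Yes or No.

Total = 119 GB; ⌈119/35⌉ = 4.
At least 4 hosts are required, but only 3 are allowed.

No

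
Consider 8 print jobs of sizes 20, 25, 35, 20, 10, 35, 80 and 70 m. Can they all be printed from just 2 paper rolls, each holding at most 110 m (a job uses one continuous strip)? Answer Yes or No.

Total = 295 m; ⌈295/110⌉ = 3.
At least 3 paper rolls are required, but only 2 are allowed.

No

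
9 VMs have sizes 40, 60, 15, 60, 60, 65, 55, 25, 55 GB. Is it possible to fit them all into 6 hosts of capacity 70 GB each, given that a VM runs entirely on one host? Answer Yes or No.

No

Total = 435 GB; ⌈435/70⌉ = 7.
At least 7 hosts are required, but only 6 are allowed.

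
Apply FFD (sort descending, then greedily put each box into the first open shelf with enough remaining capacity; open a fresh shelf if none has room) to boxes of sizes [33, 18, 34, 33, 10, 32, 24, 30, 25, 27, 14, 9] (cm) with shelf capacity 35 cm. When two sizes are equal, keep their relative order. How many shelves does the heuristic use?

Sorted descending: 34, 33, 33, 32, 30, 27, 25, 24, 18, 14, 10, 9.
  34 → shelf 1 (new)  [load 34/35]
  33 → shelf 2 (new)  [load 33/35]
  33 → shelf 3 (new)  [load 33/35]
  32 → shelf 4 (new)  [load 32/35]
  30 → shelf 5 (new)  [load 30/35]
  27 → shelf 6 (new)  [load 27/35]
  25 → shelf 7 (new)  [load 25/35]
  24 → shelf 8 (new)  [load 24/35]
  18 → shelf 9 (new)  [load 18/35]
  14 → shelf 9  [load 32/35]
  10 → shelf 7  [load 35/35]
  9 → shelf 8  [load 33/35]
9 shelves opened.

9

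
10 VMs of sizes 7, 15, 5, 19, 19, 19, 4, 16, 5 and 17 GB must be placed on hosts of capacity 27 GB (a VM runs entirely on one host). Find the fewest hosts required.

6

Total = 19 + 19 + 19 + 17 + 16 + 15 + 7 + 5 + 5 + 4 = 126 GB.
Lower bound: ⌈126/27⌉ = 5 hosts.
Also, 6 VMs each exceed 27/2 GB, and no two of those can share a host, so at least 6 hosts are needed.
A packing using 6 hosts:
  host 1: 19 + 7 = 26
  host 2: 19 + 5 = 24
  host 3: 19 + 5 = 24
  host 4: 17 + 4 = 21
  host 5: 16 = 16
  host 6: 15 = 15
This matches the lower bound, so 6 is optimal.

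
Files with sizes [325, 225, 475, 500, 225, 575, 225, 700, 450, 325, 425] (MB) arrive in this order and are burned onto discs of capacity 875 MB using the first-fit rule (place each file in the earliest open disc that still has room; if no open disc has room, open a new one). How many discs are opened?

  325 → disc 1 (new)  [load 325/875]
  225 → disc 1  [load 550/875]
  475 → disc 2 (new)  [load 475/875]
  500 → disc 3 (new)  [load 500/875]
  225 → disc 1  [load 775/875]
  575 → disc 4 (new)  [load 575/875]
  225 → disc 2  [load 700/875]
  700 → disc 5 (new)  [load 700/875]
  450 → disc 6 (new)  [load 450/875]
  325 → disc 3  [load 825/875]
  425 → disc 6  [load 875/875]
6 discs opened.

6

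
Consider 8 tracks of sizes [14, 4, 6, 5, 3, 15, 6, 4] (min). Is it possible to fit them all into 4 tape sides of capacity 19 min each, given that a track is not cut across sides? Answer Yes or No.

Yes

A valid assignment using 3 tape sides:
  side 1: 15 + 4 = 19
  side 2: 14 + 5 = 19
  side 3: 6 + 6 + 4 + 3 = 19
That uses only 3 ≤ 4, so 4 tape sides are enough.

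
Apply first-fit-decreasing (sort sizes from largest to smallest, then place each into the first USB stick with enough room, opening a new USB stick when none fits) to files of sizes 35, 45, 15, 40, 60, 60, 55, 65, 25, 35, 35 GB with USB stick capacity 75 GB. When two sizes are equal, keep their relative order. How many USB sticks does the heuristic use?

7

Sorted descending: 65, 60, 60, 55, 45, 40, 35, 35, 35, 25, 15.
  65 → USB stick 1 (new)  [load 65/75]
  60 → USB stick 2 (new)  [load 60/75]
  60 → USB stick 3 (new)  [load 60/75]
  55 → USB stick 4 (new)  [load 55/75]
  45 → USB stick 5 (new)  [load 45/75]
  40 → USB stick 6 (new)  [load 40/75]
  35 → USB stick 6  [load 75/75]
  35 → USB stick 7 (new)  [load 35/75]
  35 → USB stick 7  [load 70/75]
  25 → USB stick 5  [load 70/75]
  15 → USB stick 2  [load 75/75]
7 USB sticks opened.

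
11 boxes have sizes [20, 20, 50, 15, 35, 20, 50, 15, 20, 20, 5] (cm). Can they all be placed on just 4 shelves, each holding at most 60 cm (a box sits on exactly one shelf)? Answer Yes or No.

No

Total = 270 cm; ⌈270/60⌉ = 5.
At least 5 shelves are required, but only 4 are allowed.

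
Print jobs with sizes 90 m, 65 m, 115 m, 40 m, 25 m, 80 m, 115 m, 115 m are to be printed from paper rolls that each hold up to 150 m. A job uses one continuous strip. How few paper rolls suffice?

Total = 115 + 115 + 115 + 90 + 80 + 65 + 40 + 25 = 645 m.
Lower bound: ⌈645/150⌉ = 5 paper rolls.
A packing using 5 paper rolls:
  roll 1: 115 + 25 = 140
  roll 2: 115 = 115
  roll 3: 115 = 115
  roll 4: 90 + 40 = 130
  roll 5: 80 + 65 = 145
This matches the lower bound, so 5 is optimal.

5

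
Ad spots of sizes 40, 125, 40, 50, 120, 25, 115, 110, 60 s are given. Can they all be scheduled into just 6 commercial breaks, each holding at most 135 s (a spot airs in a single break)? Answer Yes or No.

A valid assignment using 6 commercial breaks:
  break 1: 125 = 125
  break 2: 120 = 120
  break 3: 115 = 115
  break 4: 110 + 25 = 135
  break 5: 60 + 50 = 110
  break 6: 40 + 40 = 80
Every load is within 135 s, so 6 commercial breaks suffice.

Yes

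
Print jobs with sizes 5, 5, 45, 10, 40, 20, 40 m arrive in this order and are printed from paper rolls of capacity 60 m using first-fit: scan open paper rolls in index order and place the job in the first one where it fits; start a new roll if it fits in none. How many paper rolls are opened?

3

  5 → roll 1 (new)  [load 5/60]
  5 → roll 1  [load 10/60]
  45 → roll 1  [load 55/60]
  10 → roll 2 (new)  [load 10/60]
  40 → roll 2  [load 50/60]
  20 → roll 3 (new)  [load 20/60]
  40 → roll 3  [load 60/60]
3 paper rolls opened.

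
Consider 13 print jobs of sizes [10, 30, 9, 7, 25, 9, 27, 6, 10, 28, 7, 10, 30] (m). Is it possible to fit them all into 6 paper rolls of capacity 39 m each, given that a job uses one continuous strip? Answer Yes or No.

Yes

A valid assignment using 6 paper rolls:
  roll 1: 30 + 9 = 39
  roll 2: 30 + 9 = 39
  roll 3: 28 + 10 = 38
  roll 4: 27 + 10 = 37
  roll 5: 25 + 10 = 35
  roll 6: 7 + 7 + 6 = 20
Every load is within 39 m, so 6 paper rolls suffice.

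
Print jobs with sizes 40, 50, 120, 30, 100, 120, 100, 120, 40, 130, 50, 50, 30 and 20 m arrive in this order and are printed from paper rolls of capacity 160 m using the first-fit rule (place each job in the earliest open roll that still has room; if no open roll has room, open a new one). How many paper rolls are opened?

7

  40 → roll 1 (new)  [load 40/160]
  50 → roll 1  [load 90/160]
  120 → roll 2 (new)  [load 120/160]
  30 → roll 1  [load 120/160]
  100 → roll 3 (new)  [load 100/160]
  120 → roll 4 (new)  [load 120/160]
  100 → roll 5 (new)  [load 100/160]
  120 → roll 6 (new)  [load 120/160]
  40 → roll 1  [load 160/160]
  130 → roll 7 (new)  [load 130/160]
  50 → roll 3  [load 150/160]
  50 → roll 5  [load 150/160]
  30 → roll 2  [load 150/160]
  20 → roll 4  [load 140/160]
7 paper rolls opened.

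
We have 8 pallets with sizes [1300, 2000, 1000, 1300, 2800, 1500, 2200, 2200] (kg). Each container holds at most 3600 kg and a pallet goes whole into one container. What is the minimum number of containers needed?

5

Total = 2800 + 2200 + 2200 + 2000 + 1500 + 1300 + 1300 + 1000 = 14300 kg.
Lower bound: ⌈14300/3600⌉ = 4 containers.
A packing using 5 containers:
  container 1: 2800 = 2800
  container 2: 2200 + 1300 = 3500
  container 3: 2200 + 1300 = 3500
  container 4: 2000 + 1500 = 3500
  container 5: 1000 = 1000
No arrangement into 4 containers stays within capacity, so 5 is optimal.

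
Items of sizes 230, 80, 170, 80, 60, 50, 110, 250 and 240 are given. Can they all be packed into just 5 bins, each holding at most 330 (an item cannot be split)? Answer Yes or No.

A valid assignment using 4 bins:
  bin 1: 250 + 80 = 330
  bin 2: 240 + 80 = 320
  bin 3: 230 + 60 = 290
  bin 4: 170 + 110 + 50 = 330
That uses only 4 ≤ 5, so 5 bins are enough.

Yes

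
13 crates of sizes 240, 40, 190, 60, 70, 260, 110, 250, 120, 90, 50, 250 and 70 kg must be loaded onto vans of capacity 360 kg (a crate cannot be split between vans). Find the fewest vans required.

Total = 260 + 250 + 250 + 240 + 190 + 120 + 110 + 90 + 70 + 70 + 60 + 50 + 40 = 1800 kg.
Lower bound: ⌈1800/360⌉ = 5 vans.
A packing using 6 vans:
  van 1: 260 + 90 = 350
  van 2: 250 + 110 = 360
  van 3: 250 + 70 + 40 = 360
  van 4: 240 + 120 = 360
  van 5: 190 + 70 + 60 = 320
  van 6: 50 = 50
No arrangement into 5 vans stays within capacity, so 6 is optimal.

6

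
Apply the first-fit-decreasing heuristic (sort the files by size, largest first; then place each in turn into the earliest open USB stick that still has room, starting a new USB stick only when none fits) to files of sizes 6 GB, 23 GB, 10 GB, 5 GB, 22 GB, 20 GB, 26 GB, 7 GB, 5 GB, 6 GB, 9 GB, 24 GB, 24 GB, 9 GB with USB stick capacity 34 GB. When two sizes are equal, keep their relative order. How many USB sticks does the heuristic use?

6

Sorted descending: 26, 24, 24, 23, 22, 20, 10, 9, 9, 7, 6, 6, 5, 5.
  26 → USB stick 1 (new)  [load 26/34]
  24 → USB stick 2 (new)  [load 24/34]
  24 → USB stick 3 (new)  [load 24/34]
  23 → USB stick 4 (new)  [load 23/34]
  22 → USB stick 5 (new)  [load 22/34]
  20 → USB stick 6 (new)  [load 20/34]
  10 → USB stick 2  [load 34/34]
  9 → USB stick 3  [load 33/34]
  9 → USB stick 4  [load 32/34]
  7 → USB stick 1  [load 33/34]
  6 → USB stick 5  [load 28/34]
  6 → USB stick 5  [load 34/34]
  5 → USB stick 6  [load 25/34]
  5 → USB stick 6  [load 30/34]
6 USB sticks opened.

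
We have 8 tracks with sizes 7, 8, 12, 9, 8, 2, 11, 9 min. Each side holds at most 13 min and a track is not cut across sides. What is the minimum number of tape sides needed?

7

Total = 12 + 11 + 9 + 9 + 8 + 8 + 7 + 2 = 66 min.
Lower bound: ⌈66/13⌉ = 6 tape sides.
Also, 7 tracks each exceed 13/2 min, and no two of those can share a side, so at least 7 tape sides are needed.
A packing using 7 tape sides:
  side 1: 12 = 12
  side 2: 11 + 2 = 13
  side 3: 9 = 9
  side 4: 9 = 9
  side 5: 8 = 8
  side 6: 8 = 8
  side 7: 7 = 7
This matches the lower bound, so 7 is optimal.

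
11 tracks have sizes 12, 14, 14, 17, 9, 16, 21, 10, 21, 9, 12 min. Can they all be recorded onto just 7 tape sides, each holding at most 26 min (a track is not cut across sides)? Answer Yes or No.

A valid assignment using 7 tape sides:
  side 1: 21 = 21
  side 2: 21 = 21
  side 3: 17 + 9 = 26
  side 4: 16 + 10 = 26
  side 5: 14 + 12 = 26
  side 6: 14 + 12 = 26
  side 7: 9 = 9
Every load is within 26 min, so 7 tape sides suffice.

Yes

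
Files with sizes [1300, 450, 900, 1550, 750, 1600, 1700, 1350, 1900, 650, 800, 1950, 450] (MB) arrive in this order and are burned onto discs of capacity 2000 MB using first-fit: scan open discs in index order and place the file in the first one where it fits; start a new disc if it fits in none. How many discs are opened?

9

  1300 → disc 1 (new)  [load 1300/2000]
  450 → disc 1  [load 1750/2000]
  900 → disc 2 (new)  [load 900/2000]
  1550 → disc 3 (new)  [load 1550/2000]
  750 → disc 2  [load 1650/2000]
  1600 → disc 4 (new)  [load 1600/2000]
  1700 → disc 5 (new)  [load 1700/2000]
  1350 → disc 6 (new)  [load 1350/2000]
  1900 → disc 7 (new)  [load 1900/2000]
  650 → disc 6  [load 2000/2000]
  800 → disc 8 (new)  [load 800/2000]
  1950 → disc 9 (new)  [load 1950/2000]
  450 → disc 3  [load 2000/2000]
9 discs opened.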